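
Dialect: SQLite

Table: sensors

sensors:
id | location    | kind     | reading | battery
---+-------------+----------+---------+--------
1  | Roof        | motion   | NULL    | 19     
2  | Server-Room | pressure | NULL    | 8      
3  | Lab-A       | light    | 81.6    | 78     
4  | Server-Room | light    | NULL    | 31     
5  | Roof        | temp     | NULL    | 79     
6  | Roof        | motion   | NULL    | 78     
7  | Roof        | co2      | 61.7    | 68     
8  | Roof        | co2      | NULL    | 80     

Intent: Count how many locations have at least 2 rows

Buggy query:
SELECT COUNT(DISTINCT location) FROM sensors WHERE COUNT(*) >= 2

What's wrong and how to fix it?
Bug: WHERE filters individual rows, not groups, so a group-level COUNT is invalid there

Fix: Use a subquery that GROUPs and filters with HAVING, then count its rows

Corrected query:
SELECT COUNT(*) FROM (SELECT location FROM sensors GROUP BY location HAVING COUNT(*) >= 2)

Result:
COUNT(*)
--------
2       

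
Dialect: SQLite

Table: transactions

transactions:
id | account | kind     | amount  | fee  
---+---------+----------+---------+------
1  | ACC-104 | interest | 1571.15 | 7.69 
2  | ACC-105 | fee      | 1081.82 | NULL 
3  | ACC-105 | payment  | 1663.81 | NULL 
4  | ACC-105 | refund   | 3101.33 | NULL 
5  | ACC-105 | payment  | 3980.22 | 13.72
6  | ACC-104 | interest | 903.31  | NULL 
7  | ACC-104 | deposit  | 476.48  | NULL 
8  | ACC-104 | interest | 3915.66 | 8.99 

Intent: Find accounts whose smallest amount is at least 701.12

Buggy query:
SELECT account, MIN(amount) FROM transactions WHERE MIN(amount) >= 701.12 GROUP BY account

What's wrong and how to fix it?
Bug: MIN() in WHERE is a misuse of aggregate

Fix: Use HAVING for the per-group MIN condition

Corrected query:
SELECT account, MIN(amount) FROM transactions GROUP BY account HAVING MIN(amount) >= 701.12

Result:
account | MIN(amount)
--------+------------
ACC-105 | 1081.82    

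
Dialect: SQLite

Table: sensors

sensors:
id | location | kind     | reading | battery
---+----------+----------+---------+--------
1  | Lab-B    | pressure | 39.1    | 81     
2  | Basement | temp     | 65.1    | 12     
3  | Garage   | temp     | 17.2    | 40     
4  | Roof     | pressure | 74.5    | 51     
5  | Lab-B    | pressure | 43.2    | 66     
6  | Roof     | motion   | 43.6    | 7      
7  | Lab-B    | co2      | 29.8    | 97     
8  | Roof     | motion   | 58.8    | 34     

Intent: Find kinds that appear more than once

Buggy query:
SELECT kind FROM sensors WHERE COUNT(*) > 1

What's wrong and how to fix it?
Bug: WHERE can't reference COUNT(*); aggregates are computed after WHERE

Fix: Group first, then use HAVING for the count condition

Corrected query:
SELECT kind FROM sensors GROUP BY kind HAVING COUNT(*) > 1

Result:
kind    
--------
motion  
pressure
temp    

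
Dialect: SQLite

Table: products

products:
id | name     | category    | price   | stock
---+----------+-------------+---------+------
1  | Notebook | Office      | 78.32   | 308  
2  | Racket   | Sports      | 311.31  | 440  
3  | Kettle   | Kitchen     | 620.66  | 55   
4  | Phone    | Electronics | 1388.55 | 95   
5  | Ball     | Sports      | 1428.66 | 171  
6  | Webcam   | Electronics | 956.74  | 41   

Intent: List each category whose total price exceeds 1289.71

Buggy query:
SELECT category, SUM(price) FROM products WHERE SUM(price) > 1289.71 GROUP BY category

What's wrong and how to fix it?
Bug: Aggregate functions cannot appear in a WHERE clause

Fix: Move the aggregate condition to a HAVING clause

Corrected query:
SELECT category, SUM(price) FROM products GROUP BY category HAVING SUM(price) > 1289.71

Result:
category    | SUM(price)
------------+-----------
Electronics | 2345.29   
Sports      | 1739.97   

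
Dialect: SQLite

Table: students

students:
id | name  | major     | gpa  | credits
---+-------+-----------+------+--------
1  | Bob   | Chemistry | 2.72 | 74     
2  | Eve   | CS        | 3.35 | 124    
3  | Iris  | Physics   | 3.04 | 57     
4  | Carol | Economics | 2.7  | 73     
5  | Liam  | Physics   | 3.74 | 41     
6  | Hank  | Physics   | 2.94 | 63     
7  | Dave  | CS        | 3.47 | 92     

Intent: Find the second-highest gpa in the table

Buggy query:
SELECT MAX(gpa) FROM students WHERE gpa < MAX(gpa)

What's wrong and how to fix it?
Bug: MAX(gpa) on the right of the comparison is an aggregate-in-WHERE error

Fix: Compute the overall MAX in a subquery, then take MAX of rows below it

Corrected query:
SELECT MAX(gpa) FROM students WHERE gpa < (SELECT MAX(gpa) FROM students)

Result:
MAX(gpa)
--------
3.47    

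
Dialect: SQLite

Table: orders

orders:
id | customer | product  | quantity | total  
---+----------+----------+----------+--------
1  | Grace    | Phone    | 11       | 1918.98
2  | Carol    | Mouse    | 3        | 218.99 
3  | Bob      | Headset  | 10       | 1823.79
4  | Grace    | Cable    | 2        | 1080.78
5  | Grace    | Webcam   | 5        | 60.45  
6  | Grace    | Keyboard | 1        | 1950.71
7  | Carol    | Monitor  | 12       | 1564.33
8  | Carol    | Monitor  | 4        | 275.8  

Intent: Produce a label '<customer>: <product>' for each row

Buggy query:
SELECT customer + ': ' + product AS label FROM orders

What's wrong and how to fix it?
Bug: '+' is numeric addition; on text columns SQLite converts them to 0 instead of concatenating

Fix: Use the || operator for string concatenation

Corrected query:
SELECT customer || ': ' || product AS label FROM orders

Result:
label          
---------------
Grace: Phone   
Carol: Mouse   
Bob: Headset   
Grace: Cable   
Grace: Webcam  
Grace: Keyboard
Carol: Monitor 
Carol: Monitor 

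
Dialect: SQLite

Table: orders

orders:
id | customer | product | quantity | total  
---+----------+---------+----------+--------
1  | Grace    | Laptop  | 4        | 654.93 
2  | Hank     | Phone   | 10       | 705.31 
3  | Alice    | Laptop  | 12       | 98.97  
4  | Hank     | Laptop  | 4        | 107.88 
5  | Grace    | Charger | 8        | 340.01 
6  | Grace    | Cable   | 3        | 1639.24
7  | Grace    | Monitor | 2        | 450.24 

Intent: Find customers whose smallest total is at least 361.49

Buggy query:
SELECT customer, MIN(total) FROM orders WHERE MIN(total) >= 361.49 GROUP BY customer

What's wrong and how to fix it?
Bug: Aggregates like MIN are computed per group after WHERE runs

Fix: Use HAVING for the per-group MIN condition

Corrected query:
SELECT customer, MIN(total) FROM orders GROUP BY customer HAVING MIN(total) >= 361.49

Result:
(no rows)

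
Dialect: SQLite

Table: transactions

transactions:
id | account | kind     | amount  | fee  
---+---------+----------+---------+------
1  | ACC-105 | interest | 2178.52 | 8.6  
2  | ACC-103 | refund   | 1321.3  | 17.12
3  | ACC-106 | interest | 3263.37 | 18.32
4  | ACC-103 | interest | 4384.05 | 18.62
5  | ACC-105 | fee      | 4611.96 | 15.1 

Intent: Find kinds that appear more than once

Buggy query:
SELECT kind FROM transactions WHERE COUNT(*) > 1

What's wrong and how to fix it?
Bug: COUNT(*) is an aggregate and cannot be used in WHERE

Fix: Group first, then use HAVING for the count condition

Corrected query:
SELECT kind FROM transactions GROUP BY kind HAVING COUNT(*) > 1

Result:
kind    
--------
interest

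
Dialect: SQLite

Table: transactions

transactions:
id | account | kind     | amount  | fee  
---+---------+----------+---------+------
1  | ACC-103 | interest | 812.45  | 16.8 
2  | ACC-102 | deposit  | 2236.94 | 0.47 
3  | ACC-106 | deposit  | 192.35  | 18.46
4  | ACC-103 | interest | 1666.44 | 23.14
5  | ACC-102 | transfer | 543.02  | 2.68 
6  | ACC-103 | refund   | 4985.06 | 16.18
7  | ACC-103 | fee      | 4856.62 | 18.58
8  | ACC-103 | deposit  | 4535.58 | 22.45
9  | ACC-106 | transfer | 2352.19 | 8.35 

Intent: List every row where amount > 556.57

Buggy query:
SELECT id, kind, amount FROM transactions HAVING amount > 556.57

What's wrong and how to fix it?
Bug: This is a non-aggregate query (no GROUP BY, no aggregates), so in SQLite the HAVING clause is invalid here; a row-level condition belongs in WHERE

Fix: Use WHERE for row-level filtering

Corrected query:
SELECT id, kind, amount FROM transactions WHERE amount > 556.57

Result:
id | kind     | amount 
---+----------+--------
1  | interest | 812.45 
2  | deposit  | 2236.94
4  | interest | 1666.44
6  | refund   | 4985.06
7  | fee      | 4856.62
8  | deposit  | 4535.58
9  | transfer | 2352.19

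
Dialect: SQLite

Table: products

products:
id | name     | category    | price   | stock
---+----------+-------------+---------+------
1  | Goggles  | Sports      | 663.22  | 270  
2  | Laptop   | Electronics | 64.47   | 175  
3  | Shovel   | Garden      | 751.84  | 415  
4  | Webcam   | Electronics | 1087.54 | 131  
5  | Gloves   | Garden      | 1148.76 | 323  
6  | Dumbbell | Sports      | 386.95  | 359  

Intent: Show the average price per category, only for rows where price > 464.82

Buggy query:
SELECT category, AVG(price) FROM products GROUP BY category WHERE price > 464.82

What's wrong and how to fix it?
Bug: Row-level WHERE must come before GROUP BY in the clause order

Fix: Place WHERE between FROM and GROUP BY

Corrected query:
SELECT category, AVG(price) FROM products WHERE price > 464.82 GROUP BY category

Result:
category    | AVG(price)
------------+-----------
Electronics | 1087.54   
Garden      | 950.3     
Sports      | 663.22    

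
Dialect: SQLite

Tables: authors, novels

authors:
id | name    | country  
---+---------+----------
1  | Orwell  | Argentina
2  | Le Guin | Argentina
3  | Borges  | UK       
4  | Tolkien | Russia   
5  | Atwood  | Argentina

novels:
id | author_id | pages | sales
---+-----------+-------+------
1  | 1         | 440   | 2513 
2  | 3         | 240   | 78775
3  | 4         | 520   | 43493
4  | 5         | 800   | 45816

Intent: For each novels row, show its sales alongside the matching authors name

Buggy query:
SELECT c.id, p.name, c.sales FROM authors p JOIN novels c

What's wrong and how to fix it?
Bug: Missing join condition: each novels row is matched to all authors rows instead of just its own

Fix: Add ON c.author_id = p.id to the JOIN

Corrected query:
SELECT c.id, p.name, c.sales FROM authors p JOIN novels c ON c.author_id = p.id

Result:
id | name    | sales
---+---------+------
1  | Orwell  | 2513 
2  | Borges  | 78775
3  | Tolkien | 43493
4  | Atwood  | 45816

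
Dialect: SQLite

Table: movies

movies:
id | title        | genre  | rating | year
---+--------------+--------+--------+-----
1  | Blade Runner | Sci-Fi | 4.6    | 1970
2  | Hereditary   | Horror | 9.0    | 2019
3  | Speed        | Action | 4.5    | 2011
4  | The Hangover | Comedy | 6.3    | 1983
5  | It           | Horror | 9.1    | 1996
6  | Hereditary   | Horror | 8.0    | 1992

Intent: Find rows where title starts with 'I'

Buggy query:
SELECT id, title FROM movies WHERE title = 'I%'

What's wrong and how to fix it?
Bug: '=' compares the literal string including the % character; pattern matching needs LIKE

Fix: Replace '=' with LIKE so 'I%' is treated as a pattern

Corrected query:
SELECT id, title FROM movies WHERE title LIKE 'I%'

Result:
id | title
---+------
5  | It   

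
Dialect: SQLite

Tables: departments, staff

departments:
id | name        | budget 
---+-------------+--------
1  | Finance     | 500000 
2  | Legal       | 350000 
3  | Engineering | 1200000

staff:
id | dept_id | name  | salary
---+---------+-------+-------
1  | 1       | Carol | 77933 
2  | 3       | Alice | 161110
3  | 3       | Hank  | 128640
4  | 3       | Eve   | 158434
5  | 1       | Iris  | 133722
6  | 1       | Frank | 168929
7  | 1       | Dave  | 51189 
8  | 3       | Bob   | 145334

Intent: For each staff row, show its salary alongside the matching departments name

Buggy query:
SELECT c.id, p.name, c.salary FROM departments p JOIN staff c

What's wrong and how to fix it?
Bug: JOIN with no ON clause produces a cartesian product; every staff row pairs with every departments row

Fix: Add ON c.dept_id = p.id to the JOIN

Corrected query:
SELECT c.id, p.name, c.salary FROM departments p JOIN staff c ON c.dept_id = p.id

Result:
id | name        | salary
---+-------------+-------
1  | Finance     | 77933 
2  | Engineering | 161110
3  | Engineering | 128640
4  | Engineering | 158434
5  | Finance     | 133722
6  | Finance     | 168929
7  | Finance     | 51189 
8  | Engineering | 145334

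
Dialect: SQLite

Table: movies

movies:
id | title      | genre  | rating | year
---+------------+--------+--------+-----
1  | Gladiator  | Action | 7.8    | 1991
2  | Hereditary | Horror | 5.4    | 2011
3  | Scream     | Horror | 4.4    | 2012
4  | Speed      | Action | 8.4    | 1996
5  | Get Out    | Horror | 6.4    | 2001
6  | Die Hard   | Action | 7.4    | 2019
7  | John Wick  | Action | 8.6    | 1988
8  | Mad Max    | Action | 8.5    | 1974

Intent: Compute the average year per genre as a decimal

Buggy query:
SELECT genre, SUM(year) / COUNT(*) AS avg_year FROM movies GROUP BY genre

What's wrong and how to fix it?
Bug: SUM(year) and COUNT(*) are both integers; the division truncates the fractional part

Fix: Multiply by 1.0 (or CAST to REAL) to force floating-point division

Corrected query:
SELECT genre, SUM(year) * 1.0 / COUNT(*) AS avg_year FROM movies GROUP BY genre

Result:
genre  | avg_year
-------+---------
Action | 1993.6  
Horror | 2008    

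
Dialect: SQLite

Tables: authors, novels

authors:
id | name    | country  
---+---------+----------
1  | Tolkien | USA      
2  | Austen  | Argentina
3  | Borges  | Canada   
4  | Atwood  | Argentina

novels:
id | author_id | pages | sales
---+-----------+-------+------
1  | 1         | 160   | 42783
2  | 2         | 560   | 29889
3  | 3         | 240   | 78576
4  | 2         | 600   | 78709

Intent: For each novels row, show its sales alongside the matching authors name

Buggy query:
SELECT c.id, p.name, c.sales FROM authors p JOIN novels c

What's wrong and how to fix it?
Bug: Missing join condition: each novels row is matched to all authors rows instead of just its own

Fix: Specify the join condition linking the foreign key to the parent id

Corrected query:
SELECT c.id, p.name, c.sales FROM authors p JOIN novels c ON c.author_id = p.id

Result:
id | name    | sales
---+---------+------
1  | Tolkien | 42783
2  | Austen  | 29889
3  | Borges  | 78576
4  | Austen  | 78709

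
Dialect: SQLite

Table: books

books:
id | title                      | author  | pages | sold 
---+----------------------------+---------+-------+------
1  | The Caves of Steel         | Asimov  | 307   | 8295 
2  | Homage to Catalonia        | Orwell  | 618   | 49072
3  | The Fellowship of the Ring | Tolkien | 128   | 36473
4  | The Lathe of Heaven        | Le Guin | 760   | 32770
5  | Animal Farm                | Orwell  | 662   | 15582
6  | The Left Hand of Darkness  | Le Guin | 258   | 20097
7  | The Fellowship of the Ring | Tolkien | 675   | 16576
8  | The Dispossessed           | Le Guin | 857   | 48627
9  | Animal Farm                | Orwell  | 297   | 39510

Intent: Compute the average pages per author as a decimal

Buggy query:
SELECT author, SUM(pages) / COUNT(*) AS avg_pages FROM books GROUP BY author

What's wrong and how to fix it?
Bug: SUM(pages) and COUNT(*) are both integers; the division truncates the fractional part

Fix: Multiply by 1.0 (or CAST to REAL) to force floating-point division

Corrected query:
SELECT author, SUM(pages) * 1.0 / COUNT(*) AS avg_pages FROM books GROUP BY author

Result:
author  | avg_pages 
--------+-----------
Asimov  | 307       
Le Guin | 625       
Orwell  | 525.666667
Tolkien | 401.5     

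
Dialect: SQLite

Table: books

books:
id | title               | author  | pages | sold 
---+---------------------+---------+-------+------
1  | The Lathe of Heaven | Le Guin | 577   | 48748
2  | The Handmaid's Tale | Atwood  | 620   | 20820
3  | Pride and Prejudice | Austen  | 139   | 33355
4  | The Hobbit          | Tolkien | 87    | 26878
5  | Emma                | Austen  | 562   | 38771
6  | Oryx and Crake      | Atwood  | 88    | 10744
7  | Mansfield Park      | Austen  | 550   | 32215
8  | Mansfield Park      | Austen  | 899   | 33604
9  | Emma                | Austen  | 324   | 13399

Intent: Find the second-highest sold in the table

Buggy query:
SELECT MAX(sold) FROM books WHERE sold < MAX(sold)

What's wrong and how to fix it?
Bug: MAX(sold) on the right of the comparison is an aggregate-in-WHERE error

Fix: Put the inner MAX in a scalar subquery

Corrected query:
SELECT MAX(sold) FROM books WHERE sold < (SELECT MAX(sold) FROM books)

Result:
MAX(sold)
---------
38771    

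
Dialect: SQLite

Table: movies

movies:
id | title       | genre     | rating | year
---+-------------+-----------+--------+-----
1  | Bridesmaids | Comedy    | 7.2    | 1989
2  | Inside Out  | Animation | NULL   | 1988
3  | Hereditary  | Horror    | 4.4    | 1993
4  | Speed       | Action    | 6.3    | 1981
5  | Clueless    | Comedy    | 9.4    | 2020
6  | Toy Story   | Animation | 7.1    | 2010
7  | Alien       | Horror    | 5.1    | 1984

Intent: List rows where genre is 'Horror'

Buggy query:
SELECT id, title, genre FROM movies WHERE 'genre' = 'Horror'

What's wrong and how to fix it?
Bug: 'genre' in single quotes is a string literal, not the column; the comparison is literal-vs-literal and never true

Fix: Remove the quotes around the column name (or use double quotes for an identifier)

Corrected query:
SELECT id, title, genre FROM movies WHERE genre = 'Horror'

Result:
id | title      | genre 
---+------------+-------
3  | Hereditary | Horror
7  | Alien      | Horror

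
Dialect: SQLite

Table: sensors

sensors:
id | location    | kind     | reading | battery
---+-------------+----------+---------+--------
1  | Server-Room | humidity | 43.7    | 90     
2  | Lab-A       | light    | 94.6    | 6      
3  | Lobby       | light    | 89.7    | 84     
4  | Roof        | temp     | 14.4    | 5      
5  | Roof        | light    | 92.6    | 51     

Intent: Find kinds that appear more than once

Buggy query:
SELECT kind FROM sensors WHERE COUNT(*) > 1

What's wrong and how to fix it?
Bug: WHERE can't reference COUNT(*); aggregates are computed after WHERE

Fix: Group first, then use HAVING for the count condition

Corrected query:
SELECT kind FROM sensors GROUP BY kind HAVING COUNT(*) > 1

Result:
kind 
-----
light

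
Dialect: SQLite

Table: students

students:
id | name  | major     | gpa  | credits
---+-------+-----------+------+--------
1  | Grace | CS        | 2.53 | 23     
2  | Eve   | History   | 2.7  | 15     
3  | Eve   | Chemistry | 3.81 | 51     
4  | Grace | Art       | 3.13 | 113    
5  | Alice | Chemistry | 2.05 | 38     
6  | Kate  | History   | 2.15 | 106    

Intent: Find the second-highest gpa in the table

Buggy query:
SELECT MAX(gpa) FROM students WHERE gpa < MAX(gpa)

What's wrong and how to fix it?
Bug: MAX(gpa) on the right of the comparison is an aggregate-in-WHERE error

Fix: Compute the overall MAX in a subquery, then take MAX of rows below it

Corrected query:
SELECT MAX(gpa) FROM students WHERE gpa < (SELECT MAX(gpa) FROM students)

Result:
MAX(gpa)
--------
3.13    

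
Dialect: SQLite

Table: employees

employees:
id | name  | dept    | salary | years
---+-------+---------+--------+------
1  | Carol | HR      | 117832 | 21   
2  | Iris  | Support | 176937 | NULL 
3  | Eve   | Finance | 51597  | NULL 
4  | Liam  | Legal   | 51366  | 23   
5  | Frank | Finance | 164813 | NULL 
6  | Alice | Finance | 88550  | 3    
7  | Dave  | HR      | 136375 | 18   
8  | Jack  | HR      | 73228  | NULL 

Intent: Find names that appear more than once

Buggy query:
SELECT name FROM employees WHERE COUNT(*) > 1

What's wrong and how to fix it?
Bug: WHERE can't reference COUNT(*); aggregates are computed after WHERE

Fix: GROUP BY name, then filter groups with HAVING COUNT(*) > 1

Corrected query:
SELECT name FROM employees GROUP BY name HAVING COUNT(*) > 1

Result:
(no rows)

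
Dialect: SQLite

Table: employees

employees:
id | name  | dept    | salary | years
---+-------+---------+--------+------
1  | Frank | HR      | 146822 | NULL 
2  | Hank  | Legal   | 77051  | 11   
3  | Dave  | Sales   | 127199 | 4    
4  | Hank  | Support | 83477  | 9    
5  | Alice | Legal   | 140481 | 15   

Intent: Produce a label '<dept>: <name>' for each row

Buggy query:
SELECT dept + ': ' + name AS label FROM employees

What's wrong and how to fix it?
Bug: SQLite uses || for string concatenation; + coerces text to numbers (yielding 0)

Fix: Use the || operator for string concatenation

Corrected query:
SELECT dept || ': ' || name AS label FROM employees

Result:
label        
-------------
HR: Frank    
Legal: Hank  
Sales: Dave  
Support: Hank
Legal: Alice 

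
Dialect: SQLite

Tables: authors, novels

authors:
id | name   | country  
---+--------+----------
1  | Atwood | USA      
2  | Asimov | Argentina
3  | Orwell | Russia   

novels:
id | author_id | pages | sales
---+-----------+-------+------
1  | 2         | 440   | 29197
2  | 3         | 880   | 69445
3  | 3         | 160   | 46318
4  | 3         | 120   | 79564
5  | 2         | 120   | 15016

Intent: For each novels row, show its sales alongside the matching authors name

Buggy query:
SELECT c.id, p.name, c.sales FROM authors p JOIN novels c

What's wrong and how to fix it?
Bug: JOIN with no ON clause produces a cartesian product; every novels row pairs with every authors row

Fix: Add ON c.author_id = p.id to the JOIN

Corrected query:
SELECT c.id, p.name, c.sales FROM authors p JOIN novels c ON c.author_id = p.id

Result:
id | name   | sales
---+--------+------
1  | Asimov | 29197
2  | Orwell | 69445
3  | Orwell | 46318
4  | Orwell | 79564
5  | Asimov | 15016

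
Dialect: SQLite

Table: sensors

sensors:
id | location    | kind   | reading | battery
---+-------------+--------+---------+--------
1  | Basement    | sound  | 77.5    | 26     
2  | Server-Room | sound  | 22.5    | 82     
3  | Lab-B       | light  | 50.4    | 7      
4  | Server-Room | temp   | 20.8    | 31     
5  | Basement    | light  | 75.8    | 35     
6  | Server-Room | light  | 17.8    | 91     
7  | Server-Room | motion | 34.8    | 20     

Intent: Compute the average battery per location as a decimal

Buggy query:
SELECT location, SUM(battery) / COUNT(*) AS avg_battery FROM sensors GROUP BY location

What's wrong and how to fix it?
Bug: SUM(battery) and COUNT(*) are both integers; the division truncates the fractional part

Fix: Cast one side to REAL so the division keeps the fractional part

Corrected query:
SELECT location, SUM(battery) * 1.0 / COUNT(*) AS avg_battery FROM sensors GROUP BY location

Result:
location    | avg_battery
------------+------------
Basement    | 30.5       
Lab-B       | 7          
Server-Room | 56         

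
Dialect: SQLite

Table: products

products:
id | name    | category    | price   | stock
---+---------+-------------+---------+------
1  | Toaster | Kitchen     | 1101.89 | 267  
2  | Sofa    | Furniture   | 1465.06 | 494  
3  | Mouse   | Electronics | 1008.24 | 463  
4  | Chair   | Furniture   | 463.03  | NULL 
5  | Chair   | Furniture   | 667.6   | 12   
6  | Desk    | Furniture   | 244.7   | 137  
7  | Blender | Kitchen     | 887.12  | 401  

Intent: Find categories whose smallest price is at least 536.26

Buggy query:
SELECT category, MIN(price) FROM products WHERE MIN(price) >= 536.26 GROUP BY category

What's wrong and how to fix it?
Bug: MIN() in WHERE is a misuse of aggregate

Fix: Replace WHERE with HAVING after the GROUP BY

Corrected query:
SELECT category, MIN(price) FROM products GROUP BY category HAVING MIN(price) >= 536.26

Result:
category    | MIN(price)
------------+-----------
Electronics | 1008.24   
Kitchen     | 887.12    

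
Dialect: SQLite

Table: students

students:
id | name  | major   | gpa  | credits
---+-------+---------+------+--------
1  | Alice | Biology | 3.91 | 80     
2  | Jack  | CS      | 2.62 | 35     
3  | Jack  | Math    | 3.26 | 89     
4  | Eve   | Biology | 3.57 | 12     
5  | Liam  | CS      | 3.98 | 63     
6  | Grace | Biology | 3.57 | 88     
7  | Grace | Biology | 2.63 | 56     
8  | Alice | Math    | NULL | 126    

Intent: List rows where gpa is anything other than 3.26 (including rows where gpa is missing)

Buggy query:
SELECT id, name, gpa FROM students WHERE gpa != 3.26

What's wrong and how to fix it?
Bug: 'gpa != 3.26' is unknown when gpa is NULL, so NULL rows are silently excluded

Fix: Add an explicit OR gpa IS NULL to include the missing-value rows

Corrected query:
SELECT id, name, gpa FROM students WHERE gpa != 3.26 OR gpa IS NULL

Result:
id | name  | gpa 
---+-------+-----
1  | Alice | 3.91
2  | Jack  | 2.62
4  | Eve   | 3.57
5  | Liam  | 3.98
6  | Grace | 3.57
7  | Grace | 2.63
8  | Alice | NULL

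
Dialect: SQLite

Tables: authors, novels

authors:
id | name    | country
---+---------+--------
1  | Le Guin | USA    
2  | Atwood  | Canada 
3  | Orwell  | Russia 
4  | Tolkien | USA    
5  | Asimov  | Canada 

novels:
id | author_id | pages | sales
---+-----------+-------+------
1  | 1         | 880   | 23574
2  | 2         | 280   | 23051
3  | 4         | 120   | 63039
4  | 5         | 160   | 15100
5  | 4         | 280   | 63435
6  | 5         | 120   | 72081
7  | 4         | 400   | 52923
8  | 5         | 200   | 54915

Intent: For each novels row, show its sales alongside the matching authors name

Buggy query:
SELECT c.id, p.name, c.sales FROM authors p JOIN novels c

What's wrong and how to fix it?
Bug: JOIN with no ON clause produces a cartesian product; every novels row pairs with every authors row

Fix: Add ON c.author_id = p.id to the JOIN

Corrected query:
SELECT c.id, p.name, c.sales FROM authors p JOIN novels c ON c.author_id = p.id

Result:
id | name    | sales
---+---------+------
1  | Le Guin | 23574
2  | Atwood  | 23051
3  | Tolkien | 63039
4  | Asimov  | 15100
5  | Tolkien | 63435
6  | Asimov  | 72081
7  | Tolkien | 52923
8  | Asimov  | 54915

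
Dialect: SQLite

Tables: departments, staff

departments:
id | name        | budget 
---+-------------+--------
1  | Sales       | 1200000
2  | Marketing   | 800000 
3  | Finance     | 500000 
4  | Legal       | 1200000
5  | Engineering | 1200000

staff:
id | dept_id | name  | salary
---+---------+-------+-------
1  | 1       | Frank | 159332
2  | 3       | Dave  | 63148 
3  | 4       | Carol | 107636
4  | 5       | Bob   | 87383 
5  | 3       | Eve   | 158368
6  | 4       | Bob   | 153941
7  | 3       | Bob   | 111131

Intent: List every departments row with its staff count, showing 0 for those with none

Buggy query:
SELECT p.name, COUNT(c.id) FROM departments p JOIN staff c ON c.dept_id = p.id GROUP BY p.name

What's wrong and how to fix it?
Bug: An inner join excludes parents with zero children

Fix: Switch to LEFT JOIN to retain unmatched parent rows

Corrected query:
SELECT p.name, COUNT(c.id) FROM departments p LEFT JOIN staff c ON c.dept_id = p.id GROUP BY p.name

Result:
name        | COUNT(c.id)
------------+------------
Engineering | 1          
Finance     | 3          
Legal       | 2          
Marketing   | 0          
Sales       | 1          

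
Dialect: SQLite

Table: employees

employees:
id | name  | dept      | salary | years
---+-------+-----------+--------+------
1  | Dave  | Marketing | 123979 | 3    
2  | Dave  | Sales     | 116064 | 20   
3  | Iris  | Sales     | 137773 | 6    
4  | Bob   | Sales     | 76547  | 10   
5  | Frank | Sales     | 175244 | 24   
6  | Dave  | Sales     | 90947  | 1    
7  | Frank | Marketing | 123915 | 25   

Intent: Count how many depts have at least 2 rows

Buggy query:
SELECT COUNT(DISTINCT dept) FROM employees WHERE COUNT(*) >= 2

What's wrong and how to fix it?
Bug: COUNT(*) cannot appear in WHERE; the per-group count doesn't exist yet

Fix: Use a subquery that GROUPs and filters with HAVING, then count its rows

Corrected query:
SELECT COUNT(*) FROM (SELECT dept FROM employees GROUP BY dept HAVING COUNT(*) >= 2)

Result:
COUNT(*)
--------
2       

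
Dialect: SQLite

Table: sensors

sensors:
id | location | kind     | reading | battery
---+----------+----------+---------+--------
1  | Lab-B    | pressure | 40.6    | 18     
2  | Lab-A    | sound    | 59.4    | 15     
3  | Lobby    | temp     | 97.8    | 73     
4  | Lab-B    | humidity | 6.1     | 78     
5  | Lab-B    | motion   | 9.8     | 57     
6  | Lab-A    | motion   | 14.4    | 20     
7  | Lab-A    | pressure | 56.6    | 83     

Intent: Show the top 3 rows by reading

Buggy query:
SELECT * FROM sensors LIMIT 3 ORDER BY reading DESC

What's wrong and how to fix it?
Bug: ORDER BY cannot follow LIMIT; LIMIT is the final clause

Fix: Swap the clauses: ORDER BY first, then LIMIT

Corrected query:
SELECT * FROM sensors ORDER BY reading DESC LIMIT 3

Result:
id | location | kind     | reading | battery
---+----------+----------+---------+--------
3  | Lobby    | temp     | 97.8    | 73     
2  | Lab-A    | sound    | 59.4    | 15     
7  | Lab-A    | pressure | 56.6    | 83     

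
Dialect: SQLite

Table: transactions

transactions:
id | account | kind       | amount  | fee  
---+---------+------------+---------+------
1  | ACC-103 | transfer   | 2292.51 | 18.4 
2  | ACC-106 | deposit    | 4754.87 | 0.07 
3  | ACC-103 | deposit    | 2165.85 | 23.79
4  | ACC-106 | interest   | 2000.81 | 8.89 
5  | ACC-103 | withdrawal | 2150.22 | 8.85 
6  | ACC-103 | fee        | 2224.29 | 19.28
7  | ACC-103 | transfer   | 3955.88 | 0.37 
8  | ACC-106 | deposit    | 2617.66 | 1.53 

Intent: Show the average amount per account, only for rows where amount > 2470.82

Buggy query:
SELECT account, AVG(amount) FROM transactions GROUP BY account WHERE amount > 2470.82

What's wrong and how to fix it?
Bug: Row-level WHERE must come before GROUP BY in the clause order

Fix: Move the WHERE clause before GROUP BY

Corrected query:
SELECT account, AVG(amount) FROM transactions WHERE amount > 2470.82 GROUP BY account

Result:
account | AVG(amount)
--------+------------
ACC-103 | 3955.88    
ACC-106 | 3686.265   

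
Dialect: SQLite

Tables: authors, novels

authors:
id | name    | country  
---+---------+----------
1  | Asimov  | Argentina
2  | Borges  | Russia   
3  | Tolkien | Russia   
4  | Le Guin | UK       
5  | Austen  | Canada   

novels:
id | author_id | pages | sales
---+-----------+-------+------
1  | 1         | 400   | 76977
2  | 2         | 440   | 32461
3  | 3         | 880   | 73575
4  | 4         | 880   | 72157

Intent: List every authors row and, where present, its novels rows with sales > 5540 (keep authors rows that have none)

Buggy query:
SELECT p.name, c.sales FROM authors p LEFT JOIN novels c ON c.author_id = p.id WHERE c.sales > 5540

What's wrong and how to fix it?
Bug: Filtering c.sales in WHERE discards the NULL rows produced by LEFT JOIN, turning it into an inner join

Fix: Put 'c.sales > 5540' in the JOIN's ON clause instead of WHERE

Corrected query:
SELECT p.name, c.sales FROM authors p LEFT JOIN novels c ON c.author_id = p.id AND c.sales > 5540

Result:
name    | sales
--------+------
Asimov  | 76977
Borges  | 32461
Tolkien | 73575
Le Guin | 72157
Austen  | NULL 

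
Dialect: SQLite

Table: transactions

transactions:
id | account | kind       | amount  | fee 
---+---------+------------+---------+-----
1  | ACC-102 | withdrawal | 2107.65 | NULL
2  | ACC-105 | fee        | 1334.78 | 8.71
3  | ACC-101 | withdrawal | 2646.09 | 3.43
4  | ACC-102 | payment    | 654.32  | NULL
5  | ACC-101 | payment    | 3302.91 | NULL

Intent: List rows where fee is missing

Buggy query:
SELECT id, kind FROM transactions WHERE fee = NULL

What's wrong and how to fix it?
Bug: '= NULL' is always unknown in SQL three-valued logic, so no rows match

Fix: Replace '= NULL' with 'IS NULL'

Corrected query:
SELECT id, kind FROM transactions WHERE fee IS NULL

Result:
id | kind      
---+-----------
1  | withdrawal
4  | payment   
5  | payment   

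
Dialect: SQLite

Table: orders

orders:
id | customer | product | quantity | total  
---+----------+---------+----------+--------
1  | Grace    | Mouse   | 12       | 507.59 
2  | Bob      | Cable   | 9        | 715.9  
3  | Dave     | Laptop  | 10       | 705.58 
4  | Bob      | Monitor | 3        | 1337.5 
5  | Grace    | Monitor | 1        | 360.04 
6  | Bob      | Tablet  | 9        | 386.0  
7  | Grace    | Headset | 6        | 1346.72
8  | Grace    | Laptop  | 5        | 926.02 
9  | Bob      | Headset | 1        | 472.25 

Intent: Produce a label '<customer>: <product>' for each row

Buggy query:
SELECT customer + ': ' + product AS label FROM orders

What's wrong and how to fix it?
Bug: '+' is numeric addition; on text columns SQLite converts them to 0 instead of concatenating

Fix: Replace + with || to concatenate text

Corrected query:
SELECT customer || ': ' || product AS label FROM orders

Result:
label         
--------------
Grace: Mouse  
Bob: Cable    
Dave: Laptop  
Bob: Monitor  
Grace: Monitor
Bob: Tablet   
Grace: Headset
Grace: Laptop 
Bob: Headset  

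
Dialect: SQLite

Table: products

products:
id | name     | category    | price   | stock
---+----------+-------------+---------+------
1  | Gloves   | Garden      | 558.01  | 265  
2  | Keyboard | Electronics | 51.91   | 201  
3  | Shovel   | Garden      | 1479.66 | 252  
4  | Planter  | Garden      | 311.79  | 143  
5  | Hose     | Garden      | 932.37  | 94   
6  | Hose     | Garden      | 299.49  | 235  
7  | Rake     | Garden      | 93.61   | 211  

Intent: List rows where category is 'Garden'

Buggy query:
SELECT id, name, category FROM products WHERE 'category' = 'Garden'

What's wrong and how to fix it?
Bug: 'category' in single quotes is a string literal, not the column; the comparison is literal-vs-literal and never true

Fix: Remove the quotes around the column name (or use double quotes for an identifier)

Corrected query:
SELECT id, name, category FROM products WHERE category = 'Garden'

Result:
id | name    | category
---+---------+---------
1  | Gloves  | Garden  
3  | Shovel  | Garden  
4  | Planter | Garden  
5  | Hose    | Garden  
6  | Hose    | Garden  
7  | Rake    | Garden  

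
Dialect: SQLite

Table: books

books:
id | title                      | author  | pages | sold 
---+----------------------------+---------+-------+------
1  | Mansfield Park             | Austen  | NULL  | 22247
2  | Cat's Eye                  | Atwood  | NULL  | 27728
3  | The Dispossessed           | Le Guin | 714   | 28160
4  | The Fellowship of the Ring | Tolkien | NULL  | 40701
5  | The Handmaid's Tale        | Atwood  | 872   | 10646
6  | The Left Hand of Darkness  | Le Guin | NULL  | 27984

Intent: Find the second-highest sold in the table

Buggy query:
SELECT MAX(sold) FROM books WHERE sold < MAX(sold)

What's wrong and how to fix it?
Bug: MAX(sold) on the right of the comparison is an aggregate-in-WHERE error

Fix: Compute the overall MAX in a subquery, then take MAX of rows below it

Corrected query:
SELECT MAX(sold) FROM books WHERE sold < (SELECT MAX(sold) FROM books)

Result:
MAX(sold)
---------
28160    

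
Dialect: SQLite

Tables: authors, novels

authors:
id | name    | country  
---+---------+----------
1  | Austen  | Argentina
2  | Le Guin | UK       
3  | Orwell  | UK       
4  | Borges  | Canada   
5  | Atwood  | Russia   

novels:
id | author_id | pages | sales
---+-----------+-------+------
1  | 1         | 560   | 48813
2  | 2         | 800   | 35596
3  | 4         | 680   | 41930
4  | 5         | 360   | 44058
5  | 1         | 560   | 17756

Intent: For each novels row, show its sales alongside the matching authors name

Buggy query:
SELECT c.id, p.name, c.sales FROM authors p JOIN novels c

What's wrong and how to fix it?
Bug: Missing join condition: each novels row is matched to all authors rows instead of just its own

Fix: Add ON c.author_id = p.id to the JOIN

Corrected query:
SELECT c.id, p.name, c.sales FROM authors p JOIN novels c ON c.author_id = p.id

Result:
id | name    | sales
---+---------+------
1  | Austen  | 48813
2  | Le Guin | 35596
3  | Borges  | 41930
4  | Atwood  | 44058
5  | Austen  | 17756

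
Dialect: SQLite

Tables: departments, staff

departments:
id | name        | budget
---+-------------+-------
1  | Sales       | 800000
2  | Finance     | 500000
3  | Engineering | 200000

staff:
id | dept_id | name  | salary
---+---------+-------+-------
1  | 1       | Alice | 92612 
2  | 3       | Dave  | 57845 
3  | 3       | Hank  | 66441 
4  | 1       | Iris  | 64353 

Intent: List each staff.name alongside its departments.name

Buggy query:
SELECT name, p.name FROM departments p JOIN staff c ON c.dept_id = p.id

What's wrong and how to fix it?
Bug: Both tables have a 'name' column; the unqualified reference is ambiguous

Fix: Qualify the column with its table alias (c.name)

Corrected query:
SELECT c.name, p.name FROM departments p JOIN staff c ON c.dept_id = p.id

Result:
name  | name       
------+------------
Alice | Sales      
Dave  | Engineering
Hank  | Engineering
Iris  | Sales      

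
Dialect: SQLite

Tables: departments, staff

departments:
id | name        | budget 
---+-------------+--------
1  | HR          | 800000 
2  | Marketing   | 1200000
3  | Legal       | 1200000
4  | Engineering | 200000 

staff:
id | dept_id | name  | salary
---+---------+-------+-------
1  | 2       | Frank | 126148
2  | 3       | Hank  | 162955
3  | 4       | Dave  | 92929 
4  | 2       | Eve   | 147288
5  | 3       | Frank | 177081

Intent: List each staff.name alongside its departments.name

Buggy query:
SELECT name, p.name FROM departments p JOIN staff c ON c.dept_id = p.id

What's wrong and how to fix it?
Bug: Both tables have a 'name' column; the unqualified reference is ambiguous

Fix: Prefix ambiguous columns with the table alias

Corrected query:
SELECT c.name, p.name FROM departments p JOIN staff c ON c.dept_id = p.id

Result:
name  | name       
------+------------
Frank | Marketing  
Hank  | Legal      
Dave  | Engineering
Eve   | Marketing  
Frank | Legal      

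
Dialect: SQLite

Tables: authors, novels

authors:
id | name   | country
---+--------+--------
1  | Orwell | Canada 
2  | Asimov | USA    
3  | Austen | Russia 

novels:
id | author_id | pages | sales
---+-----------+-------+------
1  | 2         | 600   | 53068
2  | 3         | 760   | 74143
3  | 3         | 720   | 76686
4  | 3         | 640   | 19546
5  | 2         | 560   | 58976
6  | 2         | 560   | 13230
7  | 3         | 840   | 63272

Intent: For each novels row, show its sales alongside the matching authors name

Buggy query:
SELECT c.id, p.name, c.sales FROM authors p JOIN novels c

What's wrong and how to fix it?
Bug: Missing join condition: each novels row is matched to all authors rows instead of just its own

Fix: Add ON c.author_id = p.id to the JOIN

Corrected query:
SELECT c.id, p.name, c.sales FROM authors p JOIN novels c ON c.author_id = p.id

Result:
id | name   | sales
---+--------+------
1  | Asimov | 53068
2  | Austen | 74143
3  | Austen | 76686
4  | Austen | 19546
5  | Asimov | 58976
6  | Asimov | 13230
7  | Austen | 63272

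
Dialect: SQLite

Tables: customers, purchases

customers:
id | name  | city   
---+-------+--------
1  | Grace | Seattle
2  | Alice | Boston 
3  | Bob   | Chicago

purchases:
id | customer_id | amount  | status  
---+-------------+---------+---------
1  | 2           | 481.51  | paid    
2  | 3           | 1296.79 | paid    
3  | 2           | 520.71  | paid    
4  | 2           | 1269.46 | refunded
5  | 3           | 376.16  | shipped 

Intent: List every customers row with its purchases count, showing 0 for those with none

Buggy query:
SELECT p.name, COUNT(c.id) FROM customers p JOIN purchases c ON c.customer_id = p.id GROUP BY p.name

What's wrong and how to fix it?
Bug: An inner join excludes parents with zero children

Fix: Switch to LEFT JOIN to retain unmatched parent rows

Corrected query:
SELECT p.name, COUNT(c.id) FROM customers p LEFT JOIN purchases c ON c.customer_id = p.id GROUP BY p.name

Result:
name  | COUNT(c.id)
------+------------
Alice | 3          
Bob   | 2          
Grace | 0          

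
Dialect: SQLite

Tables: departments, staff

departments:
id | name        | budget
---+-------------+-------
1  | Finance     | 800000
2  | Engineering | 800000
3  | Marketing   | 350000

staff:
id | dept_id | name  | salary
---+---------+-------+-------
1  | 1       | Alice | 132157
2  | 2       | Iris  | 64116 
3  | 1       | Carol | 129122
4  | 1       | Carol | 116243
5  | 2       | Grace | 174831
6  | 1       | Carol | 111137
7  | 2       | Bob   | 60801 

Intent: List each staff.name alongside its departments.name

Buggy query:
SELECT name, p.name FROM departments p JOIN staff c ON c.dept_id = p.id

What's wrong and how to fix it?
Bug: Both tables have a 'name' column; the unqualified reference is ambiguous

Fix: Qualify the column with its table alias (c.name)

Corrected query:
SELECT c.name, p.name FROM departments p JOIN staff c ON c.dept_id = p.id

Result:
name  | name       
------+------------
Alice | Finance    
Iris  | Engineering
Carol | Finance    
Carol | Finance    
Grace | Engineering
Carol | Finance    
Bob   | Engineering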